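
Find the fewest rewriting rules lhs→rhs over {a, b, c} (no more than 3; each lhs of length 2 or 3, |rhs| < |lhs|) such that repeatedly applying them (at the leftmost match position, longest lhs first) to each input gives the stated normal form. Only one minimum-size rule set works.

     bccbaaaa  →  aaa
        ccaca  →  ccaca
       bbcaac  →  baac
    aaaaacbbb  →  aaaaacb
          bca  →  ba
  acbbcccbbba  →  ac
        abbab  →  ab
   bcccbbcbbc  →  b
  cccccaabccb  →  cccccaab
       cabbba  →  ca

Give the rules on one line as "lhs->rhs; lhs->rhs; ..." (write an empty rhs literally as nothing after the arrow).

bb->b; bba->; bc->b

  | bccbaaaa => bcbaaaa => bbaaaa => aaa
  | ccaca
  | bbcaac => bcaac => baac
  | aaaaacbbb => aaaaacbb => aaaaacb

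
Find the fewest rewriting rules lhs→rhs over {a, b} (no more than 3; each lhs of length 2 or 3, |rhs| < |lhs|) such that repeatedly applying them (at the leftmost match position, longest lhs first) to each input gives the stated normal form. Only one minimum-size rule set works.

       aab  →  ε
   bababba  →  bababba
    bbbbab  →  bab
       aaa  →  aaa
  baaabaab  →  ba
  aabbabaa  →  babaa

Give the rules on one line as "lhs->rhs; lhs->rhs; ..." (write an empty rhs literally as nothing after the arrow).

  | aab => ε
  | bababba
  | bbbbab => bab
  | aaa

aab->; bbb->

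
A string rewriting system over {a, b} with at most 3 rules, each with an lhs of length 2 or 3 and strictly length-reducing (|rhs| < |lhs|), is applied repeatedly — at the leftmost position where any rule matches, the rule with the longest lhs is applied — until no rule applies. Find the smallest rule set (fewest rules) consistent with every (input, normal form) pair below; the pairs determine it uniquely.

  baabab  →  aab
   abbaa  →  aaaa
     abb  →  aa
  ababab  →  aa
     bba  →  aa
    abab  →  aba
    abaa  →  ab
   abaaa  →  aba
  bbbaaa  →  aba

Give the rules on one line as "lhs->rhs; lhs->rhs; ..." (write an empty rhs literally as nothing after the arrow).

baa->b; bab->ba; bb->a

  | baabab => bbab => aab
  | abbaa => aaaa
  | abb => aa
  | ababab => abaab => abb => aa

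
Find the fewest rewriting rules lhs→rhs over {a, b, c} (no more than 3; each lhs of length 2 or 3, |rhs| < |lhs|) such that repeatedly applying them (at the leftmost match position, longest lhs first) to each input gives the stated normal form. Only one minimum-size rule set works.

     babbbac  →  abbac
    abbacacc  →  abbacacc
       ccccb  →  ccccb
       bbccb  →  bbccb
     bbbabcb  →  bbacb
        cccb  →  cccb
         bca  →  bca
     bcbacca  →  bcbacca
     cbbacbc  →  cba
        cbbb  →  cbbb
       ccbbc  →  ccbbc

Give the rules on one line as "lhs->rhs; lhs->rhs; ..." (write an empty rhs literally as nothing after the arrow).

bab->a; cbc->b

  | babbbac => abbac
  | abbacacc
  | ccccb
  | bbccb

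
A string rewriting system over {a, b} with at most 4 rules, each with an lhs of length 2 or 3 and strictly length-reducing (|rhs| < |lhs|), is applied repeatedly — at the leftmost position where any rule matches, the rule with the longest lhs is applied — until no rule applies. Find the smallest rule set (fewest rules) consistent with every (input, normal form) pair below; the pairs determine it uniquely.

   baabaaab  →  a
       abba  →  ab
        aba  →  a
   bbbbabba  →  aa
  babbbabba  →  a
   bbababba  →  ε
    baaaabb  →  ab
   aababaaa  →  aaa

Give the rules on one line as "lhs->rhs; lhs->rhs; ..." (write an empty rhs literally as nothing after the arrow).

  | baabaaab => abaaab => aaab => a
  | abba => ab
  | aba => a
  | bbbbabba => bbbaaba => bbaba => baaa => aa

aab->; ba->; bab->aa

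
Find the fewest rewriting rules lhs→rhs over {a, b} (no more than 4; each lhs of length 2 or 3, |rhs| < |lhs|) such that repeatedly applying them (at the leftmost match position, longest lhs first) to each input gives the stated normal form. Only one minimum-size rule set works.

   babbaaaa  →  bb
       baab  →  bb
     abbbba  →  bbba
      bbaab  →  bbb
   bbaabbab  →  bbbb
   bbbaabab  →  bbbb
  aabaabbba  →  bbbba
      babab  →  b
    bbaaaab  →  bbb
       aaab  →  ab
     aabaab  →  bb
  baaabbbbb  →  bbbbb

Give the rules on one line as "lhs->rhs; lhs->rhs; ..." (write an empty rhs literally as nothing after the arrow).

aa->; abb->b; bab->b

  | babbaaaa => bbaaaa => bbaa => bb
  | baab => bb
  | abbbba => bbba
  | bbaab => bbb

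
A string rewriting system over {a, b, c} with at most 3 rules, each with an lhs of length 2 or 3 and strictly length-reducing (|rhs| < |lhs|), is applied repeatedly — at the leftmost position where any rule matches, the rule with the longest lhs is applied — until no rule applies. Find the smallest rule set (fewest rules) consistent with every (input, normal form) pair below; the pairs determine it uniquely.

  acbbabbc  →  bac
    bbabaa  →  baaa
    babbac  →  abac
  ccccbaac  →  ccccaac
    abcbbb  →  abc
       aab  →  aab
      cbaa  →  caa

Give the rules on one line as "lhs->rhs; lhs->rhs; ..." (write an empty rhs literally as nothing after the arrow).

  | acbbabbc => bbbabbc => bbabc => bac
  | bbabaa => baaa
  | babbac => abac
  | ccccbaac => ccccaac

acb->bb; bab->a; cb->c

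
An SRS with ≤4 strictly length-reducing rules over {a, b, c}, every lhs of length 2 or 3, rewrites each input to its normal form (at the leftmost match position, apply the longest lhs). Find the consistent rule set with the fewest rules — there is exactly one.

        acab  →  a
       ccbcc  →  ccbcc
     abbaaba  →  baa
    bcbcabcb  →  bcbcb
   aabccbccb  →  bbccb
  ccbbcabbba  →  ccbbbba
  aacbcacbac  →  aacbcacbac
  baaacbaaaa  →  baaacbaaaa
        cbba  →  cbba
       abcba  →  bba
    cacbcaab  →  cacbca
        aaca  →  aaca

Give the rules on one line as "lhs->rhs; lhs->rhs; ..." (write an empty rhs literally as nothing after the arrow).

  | acab => a
  | ccbcc
  | abbaaba => baaba => baa
  | bcbcabcb => bcbcb

ab->; abc->b; cab->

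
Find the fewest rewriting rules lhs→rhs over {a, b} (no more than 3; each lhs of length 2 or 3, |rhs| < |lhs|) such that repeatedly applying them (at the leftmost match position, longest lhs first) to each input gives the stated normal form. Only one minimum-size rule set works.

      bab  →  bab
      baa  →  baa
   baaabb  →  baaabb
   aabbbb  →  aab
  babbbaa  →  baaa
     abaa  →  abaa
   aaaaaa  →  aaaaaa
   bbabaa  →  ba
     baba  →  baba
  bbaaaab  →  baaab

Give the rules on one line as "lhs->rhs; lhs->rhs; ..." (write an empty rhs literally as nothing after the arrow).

bba->b; bbb->

  | bab
  | baa
  | baaabb
  | aabbbb => aab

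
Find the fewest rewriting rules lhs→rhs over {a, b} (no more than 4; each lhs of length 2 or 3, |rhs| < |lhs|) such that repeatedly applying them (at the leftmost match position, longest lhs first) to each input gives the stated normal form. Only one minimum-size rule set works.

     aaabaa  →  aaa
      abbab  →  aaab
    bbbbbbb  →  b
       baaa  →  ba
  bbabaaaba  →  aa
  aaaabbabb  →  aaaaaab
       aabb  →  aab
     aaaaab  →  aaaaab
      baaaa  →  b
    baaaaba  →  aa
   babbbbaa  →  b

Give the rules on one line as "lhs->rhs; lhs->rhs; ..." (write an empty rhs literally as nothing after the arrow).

aba->; baa->b; bb->b; bba->aa

  | aaabaa => aaa
  | abbab => aaab
  | bbbbbbb => bbbbbb => bbbbb => bbbb => bbb => bb => b
  | baaa => ba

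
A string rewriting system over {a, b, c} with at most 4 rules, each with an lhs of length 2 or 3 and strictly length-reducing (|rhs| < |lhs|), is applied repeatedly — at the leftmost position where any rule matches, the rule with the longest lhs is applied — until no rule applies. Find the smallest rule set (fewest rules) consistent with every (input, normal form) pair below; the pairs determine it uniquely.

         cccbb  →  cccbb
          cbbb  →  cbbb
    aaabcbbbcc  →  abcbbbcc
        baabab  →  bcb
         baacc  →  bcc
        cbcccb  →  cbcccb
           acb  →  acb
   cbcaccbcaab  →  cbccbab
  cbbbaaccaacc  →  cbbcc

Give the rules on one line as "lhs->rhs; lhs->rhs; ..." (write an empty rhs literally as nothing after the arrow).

aa->; bba->bc; ca->

  | cccbb
  | cbbb
  | aaabcbbbcc => abcbbbcc
  | baabab => bbab => bcb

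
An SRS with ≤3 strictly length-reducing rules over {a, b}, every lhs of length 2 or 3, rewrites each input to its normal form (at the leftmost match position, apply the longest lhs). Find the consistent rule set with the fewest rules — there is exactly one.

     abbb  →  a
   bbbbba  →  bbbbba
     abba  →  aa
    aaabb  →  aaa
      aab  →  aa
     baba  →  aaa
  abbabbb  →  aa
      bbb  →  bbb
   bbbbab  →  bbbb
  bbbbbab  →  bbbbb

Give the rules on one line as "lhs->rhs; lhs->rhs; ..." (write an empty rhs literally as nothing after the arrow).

  | abbb => abb => ab => a
  | bbbbba
  | abba => aba => aa
  | aaabb => aaab => aaa

ab->a; baa->bb; bab->aa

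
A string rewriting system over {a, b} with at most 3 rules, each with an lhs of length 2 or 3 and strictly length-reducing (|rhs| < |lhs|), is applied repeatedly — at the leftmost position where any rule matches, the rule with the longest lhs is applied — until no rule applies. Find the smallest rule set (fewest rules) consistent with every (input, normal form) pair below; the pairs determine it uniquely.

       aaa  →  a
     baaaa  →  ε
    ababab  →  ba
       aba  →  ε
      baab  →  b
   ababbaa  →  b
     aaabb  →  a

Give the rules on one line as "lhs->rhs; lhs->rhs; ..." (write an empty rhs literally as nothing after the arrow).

  | aaa => a
  | baaaa => aa => ε
  | ababab => aabab => bab => ba
  | aba => aa => ε

aa->; ab->a; baa->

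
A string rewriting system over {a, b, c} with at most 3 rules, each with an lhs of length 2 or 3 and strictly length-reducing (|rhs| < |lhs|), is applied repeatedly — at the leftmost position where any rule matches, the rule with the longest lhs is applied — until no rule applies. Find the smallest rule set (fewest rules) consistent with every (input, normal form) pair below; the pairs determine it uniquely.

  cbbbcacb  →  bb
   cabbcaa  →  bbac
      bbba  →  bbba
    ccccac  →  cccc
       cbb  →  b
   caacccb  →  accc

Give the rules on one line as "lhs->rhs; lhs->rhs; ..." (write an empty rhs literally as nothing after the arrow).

ca->; caa->ac; cb->

  | cbbbcacb => bbcacb => bbcb => bb
  | cabbcaa => bbcaa => bbac
  | bbba
  | ccccac => cccc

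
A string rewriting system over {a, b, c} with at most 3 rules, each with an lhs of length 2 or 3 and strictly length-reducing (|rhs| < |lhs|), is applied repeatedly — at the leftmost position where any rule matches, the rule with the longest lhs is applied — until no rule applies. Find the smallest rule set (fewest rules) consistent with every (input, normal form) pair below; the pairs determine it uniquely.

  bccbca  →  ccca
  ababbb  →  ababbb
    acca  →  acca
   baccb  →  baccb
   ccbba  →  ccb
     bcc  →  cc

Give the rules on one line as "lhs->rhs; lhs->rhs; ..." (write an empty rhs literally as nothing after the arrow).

bba->b; bc->c

  | bccbca => ccbca => ccca
  | ababbb
  | acca
  | baccb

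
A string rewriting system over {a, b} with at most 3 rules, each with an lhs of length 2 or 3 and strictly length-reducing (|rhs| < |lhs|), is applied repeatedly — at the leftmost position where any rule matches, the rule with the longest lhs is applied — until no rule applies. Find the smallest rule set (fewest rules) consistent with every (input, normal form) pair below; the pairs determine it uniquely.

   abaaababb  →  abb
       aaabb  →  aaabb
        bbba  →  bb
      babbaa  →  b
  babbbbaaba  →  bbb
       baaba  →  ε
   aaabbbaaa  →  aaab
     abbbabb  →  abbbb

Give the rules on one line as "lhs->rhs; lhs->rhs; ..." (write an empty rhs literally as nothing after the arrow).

  | abaaababb => aababb => abb
  | aaabb
  | bbba => bb
  | babbaa => bbaa => b

aba->; ba->; baa->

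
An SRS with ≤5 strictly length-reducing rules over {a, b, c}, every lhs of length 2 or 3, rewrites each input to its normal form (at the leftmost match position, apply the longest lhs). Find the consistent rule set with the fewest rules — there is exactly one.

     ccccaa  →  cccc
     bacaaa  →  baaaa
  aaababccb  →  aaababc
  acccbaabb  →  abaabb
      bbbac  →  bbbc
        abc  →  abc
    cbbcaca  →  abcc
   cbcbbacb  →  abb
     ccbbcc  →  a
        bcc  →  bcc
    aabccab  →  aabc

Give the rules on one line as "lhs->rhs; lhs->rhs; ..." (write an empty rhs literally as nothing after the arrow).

  | ccccaa => cccca => cccc
  | bacaaa => baaaa
  | aaababccb => aaababca => aaababc
  | acccbaabb => accbaabb => acbaabb => abaabb

ac->a; bba->bb; ca->c; cb->a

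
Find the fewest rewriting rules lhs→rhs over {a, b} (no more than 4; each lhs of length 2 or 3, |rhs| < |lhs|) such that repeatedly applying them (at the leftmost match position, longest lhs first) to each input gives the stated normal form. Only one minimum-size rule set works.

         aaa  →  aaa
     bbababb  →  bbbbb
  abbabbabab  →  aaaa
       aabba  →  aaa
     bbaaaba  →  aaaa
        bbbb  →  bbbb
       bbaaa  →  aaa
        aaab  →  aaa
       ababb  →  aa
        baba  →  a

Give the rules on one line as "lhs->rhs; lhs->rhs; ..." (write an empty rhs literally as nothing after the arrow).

ab->a; ba->a; bab->bb

  | aaa
  | bbababb => bbbabb => bbbbb
  | abbabbabab => ababbabab => aabbabab => aababab => aaabab => aaaab => aaaa
  | aabba => aaba => aaa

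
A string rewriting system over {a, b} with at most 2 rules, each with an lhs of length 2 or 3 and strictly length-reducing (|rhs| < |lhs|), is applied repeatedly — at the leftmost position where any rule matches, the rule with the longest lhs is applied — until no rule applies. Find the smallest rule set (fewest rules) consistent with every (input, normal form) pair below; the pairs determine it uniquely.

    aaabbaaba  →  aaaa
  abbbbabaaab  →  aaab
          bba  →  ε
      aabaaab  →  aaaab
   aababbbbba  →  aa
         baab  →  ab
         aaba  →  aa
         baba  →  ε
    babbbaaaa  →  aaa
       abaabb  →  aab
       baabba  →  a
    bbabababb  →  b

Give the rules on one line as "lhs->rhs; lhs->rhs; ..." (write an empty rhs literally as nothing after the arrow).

  | aaabbaaba => aaabaaba => aaaaba => aaaa
  | abbbbabaaab => abbbabaaab => abbabaaab => ababaaab => abaaab => aaab
  | bba => ba => ε
  | aabaaab => aaaab

ba->; bb->b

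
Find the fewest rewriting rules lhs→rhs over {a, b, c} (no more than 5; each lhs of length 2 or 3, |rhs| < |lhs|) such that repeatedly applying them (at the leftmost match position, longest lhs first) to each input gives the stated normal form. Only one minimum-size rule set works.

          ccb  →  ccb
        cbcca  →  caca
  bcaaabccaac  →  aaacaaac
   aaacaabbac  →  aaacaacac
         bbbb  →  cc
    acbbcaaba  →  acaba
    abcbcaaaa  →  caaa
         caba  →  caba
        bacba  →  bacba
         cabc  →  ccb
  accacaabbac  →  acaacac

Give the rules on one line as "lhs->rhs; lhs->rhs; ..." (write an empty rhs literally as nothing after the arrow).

abc->cb; bb->c; bc->a; cca->

  | ccb
  | cbcca => caca
  | bcaaabccaac => aaaabccaac => aaacbcaac => aaacaaac
  | aaacaabbac => aaacaacac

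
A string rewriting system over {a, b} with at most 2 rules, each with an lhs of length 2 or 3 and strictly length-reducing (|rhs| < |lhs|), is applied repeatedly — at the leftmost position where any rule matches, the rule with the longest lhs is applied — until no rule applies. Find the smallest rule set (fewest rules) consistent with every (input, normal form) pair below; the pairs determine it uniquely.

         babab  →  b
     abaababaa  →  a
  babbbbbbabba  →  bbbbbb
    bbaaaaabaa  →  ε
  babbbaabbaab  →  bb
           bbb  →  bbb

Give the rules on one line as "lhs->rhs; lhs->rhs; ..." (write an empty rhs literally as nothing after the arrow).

  | babab => bab => b
  | abaababaa => aababaa => babaa => baa => a
  | babbbbbbabba => bbbbbbabba => bbbbbbba => bbbbbb
  | bbaaaaabaa => baaaabaa => aaabaa => abaa => aa => ε

aa->; ba->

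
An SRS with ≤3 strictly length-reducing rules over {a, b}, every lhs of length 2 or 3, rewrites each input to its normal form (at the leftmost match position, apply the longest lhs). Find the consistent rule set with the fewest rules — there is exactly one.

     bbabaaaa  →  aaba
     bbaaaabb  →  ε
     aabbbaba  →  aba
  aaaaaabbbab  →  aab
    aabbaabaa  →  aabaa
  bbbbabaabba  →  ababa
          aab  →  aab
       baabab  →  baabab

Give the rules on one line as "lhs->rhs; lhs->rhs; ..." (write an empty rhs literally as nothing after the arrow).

  | bbabaaaa => aabaaaa => aaba
  | bbaaaabb => aaaaabb => aabb => aaa => ε
  | aabbbaba => aaaaba => aba
  | aaaaaabbbab => aaabbbab => bbbab => aab

aaa->; bb->a; bbb->a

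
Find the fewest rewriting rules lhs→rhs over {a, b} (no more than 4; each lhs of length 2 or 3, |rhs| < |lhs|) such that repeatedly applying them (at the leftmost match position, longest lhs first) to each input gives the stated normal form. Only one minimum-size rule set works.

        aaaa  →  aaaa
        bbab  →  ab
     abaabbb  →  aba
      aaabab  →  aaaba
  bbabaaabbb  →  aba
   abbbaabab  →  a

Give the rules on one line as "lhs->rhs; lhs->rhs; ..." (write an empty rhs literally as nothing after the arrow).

baa->b; bab->ba; bb->; bbb->ba

  | aaaa
  | bbab => ab
  | abaabbb => abbbb => abab => aba
  | aaabab => aaaba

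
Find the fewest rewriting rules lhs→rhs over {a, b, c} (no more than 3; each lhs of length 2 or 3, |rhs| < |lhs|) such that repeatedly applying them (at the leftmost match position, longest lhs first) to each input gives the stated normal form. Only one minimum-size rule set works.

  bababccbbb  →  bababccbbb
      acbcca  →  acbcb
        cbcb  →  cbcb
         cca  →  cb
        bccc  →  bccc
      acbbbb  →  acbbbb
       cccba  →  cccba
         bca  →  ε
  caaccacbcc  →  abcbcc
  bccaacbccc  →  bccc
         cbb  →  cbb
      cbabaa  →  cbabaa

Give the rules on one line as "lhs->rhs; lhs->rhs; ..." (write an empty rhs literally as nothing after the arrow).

bac->a; bca->; ca->b

  | bababccbbb
  | acbcca => acbcb
  | cbcb
  | cca => cb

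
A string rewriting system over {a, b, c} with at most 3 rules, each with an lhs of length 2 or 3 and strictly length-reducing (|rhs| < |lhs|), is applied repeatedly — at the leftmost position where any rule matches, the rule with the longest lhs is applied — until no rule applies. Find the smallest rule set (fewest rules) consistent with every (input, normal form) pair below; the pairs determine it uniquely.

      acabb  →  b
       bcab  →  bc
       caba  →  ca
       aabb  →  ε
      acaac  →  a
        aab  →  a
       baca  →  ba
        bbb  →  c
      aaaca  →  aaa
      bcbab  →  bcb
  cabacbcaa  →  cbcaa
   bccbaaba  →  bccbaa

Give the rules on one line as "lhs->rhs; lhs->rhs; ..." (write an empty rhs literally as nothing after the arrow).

  | acabb => abb => b
  | bcab => bc
  | caba => ca
  | aabb => ab => ε

ab->; ac->; bbb->c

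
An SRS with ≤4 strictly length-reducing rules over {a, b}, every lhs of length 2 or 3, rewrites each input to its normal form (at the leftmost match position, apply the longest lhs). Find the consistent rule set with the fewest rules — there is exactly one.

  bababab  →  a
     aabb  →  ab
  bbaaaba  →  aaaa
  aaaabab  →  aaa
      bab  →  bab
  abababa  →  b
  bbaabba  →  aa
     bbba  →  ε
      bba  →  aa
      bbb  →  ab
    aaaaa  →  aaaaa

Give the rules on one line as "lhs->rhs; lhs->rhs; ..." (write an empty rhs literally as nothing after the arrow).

  | bababab => bbab => aab => a
  | aabb => ab
  | bbaaaba => aaaaba => aaaa
  | aaaabab => aaaab => aaa

aab->a; aba->; bb->a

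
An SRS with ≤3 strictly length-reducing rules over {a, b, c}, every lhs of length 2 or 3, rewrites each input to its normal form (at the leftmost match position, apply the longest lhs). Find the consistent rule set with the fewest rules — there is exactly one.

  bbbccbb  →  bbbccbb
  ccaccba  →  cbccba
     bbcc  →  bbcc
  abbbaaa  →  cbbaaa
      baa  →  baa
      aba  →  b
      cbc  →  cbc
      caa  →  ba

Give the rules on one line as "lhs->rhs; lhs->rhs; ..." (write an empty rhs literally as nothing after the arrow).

  | bbbccbb
  | ccaccba => cbccba
  | bbcc
  | abbbaaa => cbbaaa

ab->c; ca->b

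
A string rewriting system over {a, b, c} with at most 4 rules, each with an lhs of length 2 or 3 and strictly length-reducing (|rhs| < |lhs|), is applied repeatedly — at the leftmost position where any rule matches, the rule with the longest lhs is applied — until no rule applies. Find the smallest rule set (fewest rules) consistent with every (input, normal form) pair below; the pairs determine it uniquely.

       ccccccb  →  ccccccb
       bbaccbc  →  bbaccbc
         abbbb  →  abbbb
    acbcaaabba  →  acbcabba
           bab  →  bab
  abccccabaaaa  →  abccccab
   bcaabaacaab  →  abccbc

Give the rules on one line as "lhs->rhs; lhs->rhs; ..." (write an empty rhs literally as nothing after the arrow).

aa->; aab->bc; bcb->ab

  | ccccccb
  | bbaccbc
  | abbbb
  | acbcaaabba => acbcabba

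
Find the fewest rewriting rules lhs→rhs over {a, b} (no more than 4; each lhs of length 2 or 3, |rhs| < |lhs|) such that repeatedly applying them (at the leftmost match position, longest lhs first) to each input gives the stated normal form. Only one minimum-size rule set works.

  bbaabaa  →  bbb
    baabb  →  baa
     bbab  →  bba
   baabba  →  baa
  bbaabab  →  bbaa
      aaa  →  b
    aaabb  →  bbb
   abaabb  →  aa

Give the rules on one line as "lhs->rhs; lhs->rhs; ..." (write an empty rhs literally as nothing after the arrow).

aaa->b; ab->a; aba->a

  | bbaabaa => bbaaa => bbb
  | baabb => baab => baa
  | bbab => bba
  | baabba => baaba => baa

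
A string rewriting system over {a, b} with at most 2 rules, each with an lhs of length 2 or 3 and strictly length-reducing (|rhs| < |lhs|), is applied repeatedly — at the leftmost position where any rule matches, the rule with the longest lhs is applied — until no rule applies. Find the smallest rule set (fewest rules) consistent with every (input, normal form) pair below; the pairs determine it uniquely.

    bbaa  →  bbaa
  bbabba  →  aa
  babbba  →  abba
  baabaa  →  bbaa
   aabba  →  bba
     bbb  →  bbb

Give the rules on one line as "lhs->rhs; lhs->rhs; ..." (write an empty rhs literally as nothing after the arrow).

  | bbaa
  | bbabba => baba => aa
  | babbba => abba
  | baabaa => bbaa

aab->b; bab->a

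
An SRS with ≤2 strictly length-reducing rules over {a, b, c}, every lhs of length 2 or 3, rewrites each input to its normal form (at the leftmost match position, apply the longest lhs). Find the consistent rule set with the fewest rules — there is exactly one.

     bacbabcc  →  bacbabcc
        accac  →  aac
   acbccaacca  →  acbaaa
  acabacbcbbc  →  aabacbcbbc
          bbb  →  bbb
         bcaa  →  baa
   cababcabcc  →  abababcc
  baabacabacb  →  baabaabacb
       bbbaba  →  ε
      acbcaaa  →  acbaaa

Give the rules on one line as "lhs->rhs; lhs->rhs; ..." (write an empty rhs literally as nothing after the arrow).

  | bacbabcc
  | accac => acac => aac
  | acbccaacca => acbcaacca => acbaacca => acbaaca => acbaaa
  | acabacbcbbc => aabacbcbbc

bba->; ca->a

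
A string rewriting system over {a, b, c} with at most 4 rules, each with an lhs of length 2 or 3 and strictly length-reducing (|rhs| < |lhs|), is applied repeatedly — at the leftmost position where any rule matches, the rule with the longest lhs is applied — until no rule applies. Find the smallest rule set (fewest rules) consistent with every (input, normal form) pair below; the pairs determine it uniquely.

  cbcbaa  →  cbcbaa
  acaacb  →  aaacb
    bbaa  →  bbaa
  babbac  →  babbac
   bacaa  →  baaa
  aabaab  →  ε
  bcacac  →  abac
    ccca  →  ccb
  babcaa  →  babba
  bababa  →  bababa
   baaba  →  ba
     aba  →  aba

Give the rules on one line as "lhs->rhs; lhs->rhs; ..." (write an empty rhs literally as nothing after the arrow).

  | cbcbaa
  | acaacb => aaacb
  | bbaa
  | babbac

aab->; aca->aa; bbc->ab; ca->b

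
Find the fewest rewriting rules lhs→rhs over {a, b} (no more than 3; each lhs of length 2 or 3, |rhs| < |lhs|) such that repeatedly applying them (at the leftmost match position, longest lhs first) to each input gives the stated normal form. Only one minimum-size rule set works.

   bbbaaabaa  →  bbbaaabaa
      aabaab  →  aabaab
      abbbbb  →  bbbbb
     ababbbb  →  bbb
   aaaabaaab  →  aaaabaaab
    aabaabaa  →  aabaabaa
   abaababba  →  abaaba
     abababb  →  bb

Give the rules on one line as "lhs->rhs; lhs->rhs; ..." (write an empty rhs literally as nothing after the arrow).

  | bbbaaabaa
  | aabaab
  | abbbbb => bbbbb
  | ababbbb => abbb => bbb

abb->bb; bab->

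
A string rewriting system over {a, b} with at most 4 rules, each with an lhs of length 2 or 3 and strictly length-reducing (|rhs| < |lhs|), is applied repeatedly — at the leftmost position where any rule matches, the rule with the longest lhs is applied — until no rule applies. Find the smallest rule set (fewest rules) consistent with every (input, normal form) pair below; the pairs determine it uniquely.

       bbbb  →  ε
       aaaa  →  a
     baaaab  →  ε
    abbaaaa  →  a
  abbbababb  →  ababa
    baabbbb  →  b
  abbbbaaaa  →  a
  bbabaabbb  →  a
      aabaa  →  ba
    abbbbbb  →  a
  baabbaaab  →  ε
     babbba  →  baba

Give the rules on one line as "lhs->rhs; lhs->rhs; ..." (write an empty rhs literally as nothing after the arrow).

  | bbbb => bb => ε
  | aaaa => aaa => aa => a
  | baaaab => baaab => baab => bb => ε
  | abbaaaa => aaaaa => aaaa => aaa => aa => a

aa->a; aab->b; bb->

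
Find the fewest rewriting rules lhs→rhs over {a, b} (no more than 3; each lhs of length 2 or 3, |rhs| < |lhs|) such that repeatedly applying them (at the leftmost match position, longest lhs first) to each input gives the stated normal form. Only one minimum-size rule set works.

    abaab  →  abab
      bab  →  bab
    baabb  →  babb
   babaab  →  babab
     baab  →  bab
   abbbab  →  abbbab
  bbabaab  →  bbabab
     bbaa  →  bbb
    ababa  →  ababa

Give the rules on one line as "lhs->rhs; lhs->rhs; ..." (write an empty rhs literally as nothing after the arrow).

aa->b; aab->ab

  | abaab => abab
  | bab
  | baabb => babb
  | babaab => babab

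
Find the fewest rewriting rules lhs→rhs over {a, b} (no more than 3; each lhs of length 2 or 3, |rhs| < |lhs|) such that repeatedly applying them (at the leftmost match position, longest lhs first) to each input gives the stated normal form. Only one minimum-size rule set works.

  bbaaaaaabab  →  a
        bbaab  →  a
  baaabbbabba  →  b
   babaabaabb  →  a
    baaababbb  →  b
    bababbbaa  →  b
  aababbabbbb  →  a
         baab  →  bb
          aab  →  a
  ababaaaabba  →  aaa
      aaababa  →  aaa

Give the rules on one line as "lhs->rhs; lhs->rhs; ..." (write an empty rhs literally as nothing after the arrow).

  | bbaaaaaabab => bbaaaaabab => bbaaaabab => bbaaabab => bbaabab => bbabab => bbbab => aab => a
  | bbaab => bbab => bbb => a
  | baaabbbabba => baabbbabba => babbbabba => bbbbabba => ababba => abba => ba => b
  | babaabaabb => bbaabaabb => bbabaabb => bbbaabb => aaabb => aab => a

ab->; ba->b; bbb->a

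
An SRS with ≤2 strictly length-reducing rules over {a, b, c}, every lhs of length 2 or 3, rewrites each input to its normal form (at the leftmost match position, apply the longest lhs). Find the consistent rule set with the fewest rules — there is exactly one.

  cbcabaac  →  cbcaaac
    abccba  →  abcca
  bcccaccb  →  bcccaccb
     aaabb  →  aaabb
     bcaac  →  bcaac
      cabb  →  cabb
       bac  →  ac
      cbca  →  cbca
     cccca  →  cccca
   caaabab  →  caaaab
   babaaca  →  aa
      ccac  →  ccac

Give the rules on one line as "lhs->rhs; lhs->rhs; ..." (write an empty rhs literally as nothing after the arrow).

aca->; ba->a

  | cbcabaac => cbcaaac
  | abccba => abcca
  | bcccaccb
  | aaabb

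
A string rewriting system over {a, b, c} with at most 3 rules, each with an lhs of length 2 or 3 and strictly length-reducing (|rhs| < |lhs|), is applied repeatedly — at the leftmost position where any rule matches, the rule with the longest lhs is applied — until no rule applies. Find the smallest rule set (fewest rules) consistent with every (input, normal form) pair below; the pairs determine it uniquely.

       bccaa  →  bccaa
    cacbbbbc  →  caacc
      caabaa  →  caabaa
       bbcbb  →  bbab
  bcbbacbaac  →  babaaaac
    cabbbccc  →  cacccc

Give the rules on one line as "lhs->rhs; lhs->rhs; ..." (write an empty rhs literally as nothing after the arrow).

bbb->c; cb->a

  | bccaa
  | cacbbbbc => caabbbc => caacc
  | caabaa
  | bbcbb => bbab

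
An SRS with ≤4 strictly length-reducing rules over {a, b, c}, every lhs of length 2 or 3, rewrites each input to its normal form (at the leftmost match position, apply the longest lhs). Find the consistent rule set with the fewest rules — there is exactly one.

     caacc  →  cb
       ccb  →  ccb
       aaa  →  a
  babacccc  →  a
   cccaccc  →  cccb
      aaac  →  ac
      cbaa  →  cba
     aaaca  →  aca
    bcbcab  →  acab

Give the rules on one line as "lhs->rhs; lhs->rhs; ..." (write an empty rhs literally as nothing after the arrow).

aa->a; acc->b; bb->a; bc->b

  | caacc => cacc => cb
  | ccb
  | aaa => aa => a
  | babacccc => babbcc => baacc => bacc => bb => a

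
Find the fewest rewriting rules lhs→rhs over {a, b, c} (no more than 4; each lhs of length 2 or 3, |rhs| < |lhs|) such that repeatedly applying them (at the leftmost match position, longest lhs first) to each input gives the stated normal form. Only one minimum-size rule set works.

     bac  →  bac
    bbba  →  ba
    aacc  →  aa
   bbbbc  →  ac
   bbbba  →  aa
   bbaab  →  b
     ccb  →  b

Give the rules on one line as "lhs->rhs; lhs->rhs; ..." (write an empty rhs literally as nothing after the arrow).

ab->b; bb->a; cc->

  | bac
  | bbba => aba => ba
  | aacc => aa
  | bbbbc => abbc => bbc => ac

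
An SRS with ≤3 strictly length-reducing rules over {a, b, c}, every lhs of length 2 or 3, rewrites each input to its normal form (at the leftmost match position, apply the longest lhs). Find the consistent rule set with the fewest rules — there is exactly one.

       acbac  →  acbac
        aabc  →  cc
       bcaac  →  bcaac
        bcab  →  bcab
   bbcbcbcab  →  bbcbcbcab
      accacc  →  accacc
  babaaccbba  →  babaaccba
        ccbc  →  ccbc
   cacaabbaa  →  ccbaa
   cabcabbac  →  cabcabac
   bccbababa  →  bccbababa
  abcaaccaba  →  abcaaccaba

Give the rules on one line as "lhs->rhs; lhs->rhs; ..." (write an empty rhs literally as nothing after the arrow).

aab->c; aca->a; bba->ba

  | acbac
  | aabc => cc
  | bcaac
  | bcab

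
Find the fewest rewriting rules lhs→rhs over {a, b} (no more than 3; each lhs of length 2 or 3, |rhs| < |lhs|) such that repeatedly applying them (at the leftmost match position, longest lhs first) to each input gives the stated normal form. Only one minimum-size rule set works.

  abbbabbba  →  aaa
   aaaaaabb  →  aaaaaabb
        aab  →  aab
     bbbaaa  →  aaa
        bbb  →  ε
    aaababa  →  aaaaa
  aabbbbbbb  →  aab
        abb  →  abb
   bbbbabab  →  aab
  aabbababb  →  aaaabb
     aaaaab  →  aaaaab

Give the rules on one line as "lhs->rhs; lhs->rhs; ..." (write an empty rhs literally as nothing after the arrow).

ba->a; bbb->

  | abbbabbba => aabbba => aaa
  | aaaaaabb
  | aab
  | bbbaaa => aaa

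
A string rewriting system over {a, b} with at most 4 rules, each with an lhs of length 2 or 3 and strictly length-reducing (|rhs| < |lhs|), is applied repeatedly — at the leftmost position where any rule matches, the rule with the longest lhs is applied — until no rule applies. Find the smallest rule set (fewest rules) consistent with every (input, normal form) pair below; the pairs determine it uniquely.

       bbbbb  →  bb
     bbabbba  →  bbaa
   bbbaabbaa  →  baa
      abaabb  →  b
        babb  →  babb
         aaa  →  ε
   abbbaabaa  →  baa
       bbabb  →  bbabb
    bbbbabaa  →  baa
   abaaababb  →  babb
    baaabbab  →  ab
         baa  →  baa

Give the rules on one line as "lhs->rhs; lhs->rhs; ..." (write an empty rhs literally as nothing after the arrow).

  | bbbbb => bb
  | bbabbba => bbaa
  | bbbaabbaa => aabbaa => baa
  | abaabb => aabb => b

aaa->; aab->; aba->a; bbb->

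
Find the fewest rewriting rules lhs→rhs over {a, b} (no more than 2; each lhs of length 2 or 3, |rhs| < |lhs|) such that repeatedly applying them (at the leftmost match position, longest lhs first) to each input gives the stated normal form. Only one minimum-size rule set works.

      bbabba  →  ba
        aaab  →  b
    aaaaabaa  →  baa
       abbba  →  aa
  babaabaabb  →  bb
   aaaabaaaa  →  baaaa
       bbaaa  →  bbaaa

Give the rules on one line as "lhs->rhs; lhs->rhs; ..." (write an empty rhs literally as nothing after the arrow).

ab->b; bbb->a

  | bbabba => bbbba => aba => ba
  | aaab => aab => ab => b
  | aaaaabaa => aaaabaa => aaabaa => aabaa => abaa => baa
  | abbba => bbba => aa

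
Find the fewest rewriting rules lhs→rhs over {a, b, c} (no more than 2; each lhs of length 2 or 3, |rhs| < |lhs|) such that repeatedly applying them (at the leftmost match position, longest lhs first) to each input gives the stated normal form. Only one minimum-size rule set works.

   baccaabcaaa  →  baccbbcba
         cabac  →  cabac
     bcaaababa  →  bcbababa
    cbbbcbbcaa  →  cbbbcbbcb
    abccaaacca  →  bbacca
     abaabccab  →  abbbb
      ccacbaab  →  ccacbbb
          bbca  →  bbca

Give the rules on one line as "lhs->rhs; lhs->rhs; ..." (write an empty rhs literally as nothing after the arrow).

aa->b; bcc->a

  | baccaabcaaa => baccbbcaaa => baccbbcba
  | cabac
  | bcaaababa => bcbababa
  | cbbbcbbcaa => cbbbcbbcb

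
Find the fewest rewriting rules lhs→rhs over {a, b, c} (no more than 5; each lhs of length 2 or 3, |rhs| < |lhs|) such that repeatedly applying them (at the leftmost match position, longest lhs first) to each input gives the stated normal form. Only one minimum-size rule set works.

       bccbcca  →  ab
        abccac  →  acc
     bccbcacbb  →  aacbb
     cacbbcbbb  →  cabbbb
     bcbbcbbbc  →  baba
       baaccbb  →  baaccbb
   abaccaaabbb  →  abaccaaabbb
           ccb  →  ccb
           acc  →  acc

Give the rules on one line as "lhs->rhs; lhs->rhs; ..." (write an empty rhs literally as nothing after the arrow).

aca->ab; bbc->a; bc->b; bca->c

  | bccbcca => bcbcca => bbcca => aca => ab
  | abccac => abcac => acc
  | bccbcacbb => bcbcacbb => bbcacbb => aacbb
  | cacbbcbbb => cacabbb => cabbbb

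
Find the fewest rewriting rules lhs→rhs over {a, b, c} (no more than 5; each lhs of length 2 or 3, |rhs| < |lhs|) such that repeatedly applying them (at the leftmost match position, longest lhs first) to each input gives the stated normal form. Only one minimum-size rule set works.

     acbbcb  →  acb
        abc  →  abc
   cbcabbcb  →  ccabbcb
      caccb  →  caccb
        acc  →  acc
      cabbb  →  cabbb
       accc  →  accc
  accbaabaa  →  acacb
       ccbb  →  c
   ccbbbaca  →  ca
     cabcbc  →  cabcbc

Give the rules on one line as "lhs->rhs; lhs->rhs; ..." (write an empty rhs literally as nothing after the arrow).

  | acbbcb => acb
  | abc
  | cbcabbcb => ccabbcb
  | caccb

baa->cb; bca->ca; cba->; cbb->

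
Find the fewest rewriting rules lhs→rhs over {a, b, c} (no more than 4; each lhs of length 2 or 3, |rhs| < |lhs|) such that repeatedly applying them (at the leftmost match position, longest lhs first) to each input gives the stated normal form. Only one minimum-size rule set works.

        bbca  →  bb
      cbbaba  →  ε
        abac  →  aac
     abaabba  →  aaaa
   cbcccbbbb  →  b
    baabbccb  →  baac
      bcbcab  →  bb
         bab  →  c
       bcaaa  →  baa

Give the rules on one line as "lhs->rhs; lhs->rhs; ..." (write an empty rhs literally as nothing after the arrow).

ab->a; bab->c; ca->; cb->

  | bbca => bb
  | cbbaba => baba => ca => ε
  | abac => aac
  | abaabba => aaabba => aaaba => aaaa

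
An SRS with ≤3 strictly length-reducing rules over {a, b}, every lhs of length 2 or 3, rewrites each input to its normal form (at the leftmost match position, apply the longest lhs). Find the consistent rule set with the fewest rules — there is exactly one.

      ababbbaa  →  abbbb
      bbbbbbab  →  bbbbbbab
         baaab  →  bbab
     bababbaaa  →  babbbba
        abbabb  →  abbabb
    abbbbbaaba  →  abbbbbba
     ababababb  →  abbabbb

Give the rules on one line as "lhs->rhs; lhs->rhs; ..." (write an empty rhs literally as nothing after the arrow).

  | ababbbaa => abbbbaa => abbbb
  | bbbbbbab
  | baaab => bbab
  | bababbaaa => babbbaaa => babbbba

aa->; aaa->ba; aba->ab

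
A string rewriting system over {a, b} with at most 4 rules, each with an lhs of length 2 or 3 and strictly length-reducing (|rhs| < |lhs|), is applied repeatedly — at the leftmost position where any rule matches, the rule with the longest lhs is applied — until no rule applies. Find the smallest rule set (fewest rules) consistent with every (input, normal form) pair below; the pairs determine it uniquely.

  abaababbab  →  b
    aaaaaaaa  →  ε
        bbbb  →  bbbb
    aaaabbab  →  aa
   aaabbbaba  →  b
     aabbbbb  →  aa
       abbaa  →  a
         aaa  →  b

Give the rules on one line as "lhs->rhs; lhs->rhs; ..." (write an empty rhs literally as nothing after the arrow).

aaa->b; aab->aa; ba->; bab->a

  | abaababbab => aababbab => aaabbab => bbbab => bba => b
  | aaaaaaaa => baaaaa => aaaa => ba => ε
  | bbbb
  | aaaabbab => babbab => abab => aa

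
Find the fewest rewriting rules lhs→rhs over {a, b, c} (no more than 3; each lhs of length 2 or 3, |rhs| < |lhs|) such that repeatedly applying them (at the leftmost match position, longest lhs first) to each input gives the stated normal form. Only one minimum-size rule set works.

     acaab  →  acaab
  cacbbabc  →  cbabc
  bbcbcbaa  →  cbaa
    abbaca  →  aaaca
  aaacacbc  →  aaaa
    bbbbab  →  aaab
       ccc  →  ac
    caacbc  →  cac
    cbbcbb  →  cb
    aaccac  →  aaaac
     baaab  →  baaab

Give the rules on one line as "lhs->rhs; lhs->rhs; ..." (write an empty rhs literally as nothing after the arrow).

acb->; bb->a; cc->a

  | acaab
  | cacbbabc => cbabc
  | bbcbcbaa => acbcbaa => cbaa
  | abbaca => aaaca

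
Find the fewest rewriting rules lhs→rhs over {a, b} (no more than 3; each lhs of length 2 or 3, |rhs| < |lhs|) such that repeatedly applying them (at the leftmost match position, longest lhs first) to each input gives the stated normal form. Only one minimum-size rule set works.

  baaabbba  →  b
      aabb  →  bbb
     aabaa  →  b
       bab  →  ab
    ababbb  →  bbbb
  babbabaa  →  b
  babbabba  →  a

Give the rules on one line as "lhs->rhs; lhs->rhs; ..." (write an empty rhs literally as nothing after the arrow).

aa->b; ba->a

  | baaabbba => aaabbba => babbba => abbba => abba => aba => aa => b
  | aabb => bbb
  | aabaa => bbaa => baa => aa => b
  | bab => ab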